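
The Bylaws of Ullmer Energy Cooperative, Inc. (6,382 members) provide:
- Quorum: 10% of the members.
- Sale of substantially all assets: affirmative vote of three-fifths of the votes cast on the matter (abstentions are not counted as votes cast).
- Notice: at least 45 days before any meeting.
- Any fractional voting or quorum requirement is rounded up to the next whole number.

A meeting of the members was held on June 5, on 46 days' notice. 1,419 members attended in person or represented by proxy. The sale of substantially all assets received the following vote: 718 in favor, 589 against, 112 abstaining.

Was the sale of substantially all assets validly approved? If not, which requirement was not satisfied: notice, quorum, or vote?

Invalid — vote requirement not satisfied.

Notice: 46 days given; 45 required. Satisfied.
Quorum: 10% of 6,382 = 638.20, rounded up to 639; 1,419 present. Satisfied.
Vote: requires three-fifths of the votes cast (1,419 − 112 abstaining = 1,307); 3/5 of 1307 = 784.20, rounded up to 785, so 785 needed; 718 in favor. Not satisfied.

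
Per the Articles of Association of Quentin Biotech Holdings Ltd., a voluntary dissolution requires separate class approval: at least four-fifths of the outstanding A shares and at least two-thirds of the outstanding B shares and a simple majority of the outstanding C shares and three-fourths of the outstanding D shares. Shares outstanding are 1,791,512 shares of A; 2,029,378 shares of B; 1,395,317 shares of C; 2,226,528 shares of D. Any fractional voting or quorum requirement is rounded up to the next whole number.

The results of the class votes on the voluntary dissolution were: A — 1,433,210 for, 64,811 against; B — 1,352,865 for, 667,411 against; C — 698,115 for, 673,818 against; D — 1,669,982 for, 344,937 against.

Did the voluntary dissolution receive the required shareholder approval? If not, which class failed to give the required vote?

Not approved — the B shares did not give the required vote.

A: 4/5 of 1791512 = 1433209.60, rounded up to 1433210; 1,433,210 required, 1,433,210 in favor — approved.
B: 2/3 of 2029378 = 1352918.67, rounded up to 1352919; 1,352,919 required, 1,352,865 in favor — not approved.
C: a majority of 1395317 is 697659; 697,659 required, 698,115 in favor — approved.
D: 3/4 of 2226528 = 1669896; 1,669,896 required, 1,669,982 in favor — approved.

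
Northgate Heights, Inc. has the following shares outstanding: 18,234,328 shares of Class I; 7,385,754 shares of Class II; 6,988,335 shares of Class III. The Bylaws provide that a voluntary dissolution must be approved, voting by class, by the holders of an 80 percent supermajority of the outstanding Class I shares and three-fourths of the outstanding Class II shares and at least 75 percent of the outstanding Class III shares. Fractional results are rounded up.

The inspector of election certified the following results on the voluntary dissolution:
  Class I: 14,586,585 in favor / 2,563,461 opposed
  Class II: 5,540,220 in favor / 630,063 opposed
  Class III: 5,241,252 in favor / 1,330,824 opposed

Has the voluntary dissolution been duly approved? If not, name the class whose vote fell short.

Not approved — the Class I shares did not give the required vote.

Class I: 4/5 of 18234328 = 14587462.40, rounded up to 14587463; 14,587,463 required, 14,586,585 in favor — not approved.
Class II: 3/4 of 7385754 = 5539315.50, rounded up to 5539316; 5,539,316 required, 5,540,220 in favor — approved.
Class III: 3/4 of 6988335 = 5241251.25, rounded up to 5241252; 5,241,252 required, 5,241,252 in favor — approved.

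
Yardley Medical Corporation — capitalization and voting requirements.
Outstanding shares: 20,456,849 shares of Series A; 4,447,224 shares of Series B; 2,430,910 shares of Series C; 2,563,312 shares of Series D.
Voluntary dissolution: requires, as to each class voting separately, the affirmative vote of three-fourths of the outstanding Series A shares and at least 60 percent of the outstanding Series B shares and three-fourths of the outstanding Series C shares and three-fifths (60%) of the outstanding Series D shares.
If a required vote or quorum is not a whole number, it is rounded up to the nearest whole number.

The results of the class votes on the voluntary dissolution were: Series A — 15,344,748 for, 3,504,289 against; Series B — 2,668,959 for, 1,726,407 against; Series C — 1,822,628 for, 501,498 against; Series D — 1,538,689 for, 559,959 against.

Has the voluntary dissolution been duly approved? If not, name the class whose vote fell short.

Series A: 3/4 of 20456849 = 15342636.75, rounded up to 15342637; 15,342,637 required, 15,344,748 in favor — approved.
Series B: 3/5 of 4447224 = 2668334.40, rounded up to 2668335; 2,668,335 required, 2,668,959 in favor — approved.
Series C: 3/4 of 2430910 = 1823182.50, rounded up to 1823183; 1,823,183 required, 1,822,628 in favor — not approved.
Series D: 3/5 of 2563312 = 1537987.20, rounded up to 1537988; 1,537,988 required, 1,538,689 in favor — approved.

Not approved — the Series C shares did not give the required vote.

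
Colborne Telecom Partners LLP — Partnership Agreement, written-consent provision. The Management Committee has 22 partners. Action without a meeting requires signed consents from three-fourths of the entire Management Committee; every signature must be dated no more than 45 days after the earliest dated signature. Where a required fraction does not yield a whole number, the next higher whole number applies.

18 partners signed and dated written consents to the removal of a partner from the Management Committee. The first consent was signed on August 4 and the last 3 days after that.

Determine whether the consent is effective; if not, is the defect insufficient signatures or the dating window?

Effective — both the signature and dating-window requirements are satisfied.

Signatures required: three-fourths of 22 — 3/4 of 22 = 16.50, rounded up to 17, so 17 needed; 18 signed. Sufficient.
Dating window: the latest signature is 3 days after the earliest; the limit is 45 days. Within the window.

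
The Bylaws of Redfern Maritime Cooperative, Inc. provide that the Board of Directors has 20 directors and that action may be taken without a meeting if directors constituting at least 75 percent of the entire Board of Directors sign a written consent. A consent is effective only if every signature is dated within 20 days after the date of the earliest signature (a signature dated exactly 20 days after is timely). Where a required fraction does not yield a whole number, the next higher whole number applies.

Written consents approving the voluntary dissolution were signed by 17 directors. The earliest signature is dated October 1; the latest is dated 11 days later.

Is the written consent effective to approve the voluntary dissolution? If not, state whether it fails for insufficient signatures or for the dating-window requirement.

Signatures required: at least 75 percent of 20 — 3/4 of 20 = 15, so 15 needed; 17 signed. Sufficient.
Dating window: the latest signature is 11 days after the earliest; the limit is 20 days. Within the window.

Effective — both the signature and dating-window requirements are satisfied.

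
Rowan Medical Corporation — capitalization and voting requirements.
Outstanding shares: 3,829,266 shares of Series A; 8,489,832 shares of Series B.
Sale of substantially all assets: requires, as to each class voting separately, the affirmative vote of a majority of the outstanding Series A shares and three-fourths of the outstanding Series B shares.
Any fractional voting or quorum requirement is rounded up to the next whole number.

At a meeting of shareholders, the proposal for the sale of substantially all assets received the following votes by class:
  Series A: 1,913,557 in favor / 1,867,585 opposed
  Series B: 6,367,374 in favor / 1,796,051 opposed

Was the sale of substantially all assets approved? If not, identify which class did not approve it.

Series A: a majority of 3829266 is 1914634; 1,914,634 required, 1,913,557 in favor — not approved.
Series B: 3/4 of 8489832 = 6367374; 6,367,374 required, 6,367,374 in favor — approved.

Not approved — the Series A shares did not give the required vote.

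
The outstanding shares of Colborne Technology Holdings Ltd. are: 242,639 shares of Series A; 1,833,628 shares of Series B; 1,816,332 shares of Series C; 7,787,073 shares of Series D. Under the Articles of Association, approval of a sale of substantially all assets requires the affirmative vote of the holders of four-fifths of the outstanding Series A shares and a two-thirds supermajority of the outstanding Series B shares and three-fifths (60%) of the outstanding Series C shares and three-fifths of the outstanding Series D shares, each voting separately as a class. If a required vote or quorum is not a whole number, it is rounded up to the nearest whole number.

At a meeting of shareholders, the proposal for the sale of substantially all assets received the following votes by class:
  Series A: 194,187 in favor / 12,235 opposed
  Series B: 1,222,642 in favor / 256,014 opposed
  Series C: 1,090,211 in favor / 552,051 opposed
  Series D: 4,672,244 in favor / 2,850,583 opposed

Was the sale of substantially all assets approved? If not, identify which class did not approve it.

Approved — every class gave the required vote.

Series A: 4/5 of 242639 = 194111.20, rounded up to 194112; 194,112 required, 194,187 in favor — approved.
Series B: 2/3 of 1833628 = 1222418.67, rounded up to 1222419; 1,222,419 required, 1,222,642 in favor — approved.
Series C: 3/5 of 1816332 = 1089799.20, rounded up to 1089800; 1,089,800 required, 1,090,211 in favor — approved.
Series D: 3/5 of 7787073 = 4672243.80, rounded up to 4672244; 4,672,244 required, 4,672,244 in favor — approved.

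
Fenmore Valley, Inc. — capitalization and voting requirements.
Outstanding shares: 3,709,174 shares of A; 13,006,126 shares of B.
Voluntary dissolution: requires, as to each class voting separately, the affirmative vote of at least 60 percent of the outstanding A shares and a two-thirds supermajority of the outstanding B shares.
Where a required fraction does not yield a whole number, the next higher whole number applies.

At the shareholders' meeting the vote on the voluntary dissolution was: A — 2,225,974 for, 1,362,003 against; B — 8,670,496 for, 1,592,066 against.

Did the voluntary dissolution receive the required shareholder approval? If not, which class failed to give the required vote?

Not approved — the B shares did not give the required vote.

A: 3/5 of 3709174 = 2225504.40, rounded up to 2225505; 2,225,505 required, 2,225,974 in favor — approved.
B: 2/3 of 13006126 = 8670750.67, rounded up to 8670751; 8,670,751 required, 8,670,496 in favor — not approved.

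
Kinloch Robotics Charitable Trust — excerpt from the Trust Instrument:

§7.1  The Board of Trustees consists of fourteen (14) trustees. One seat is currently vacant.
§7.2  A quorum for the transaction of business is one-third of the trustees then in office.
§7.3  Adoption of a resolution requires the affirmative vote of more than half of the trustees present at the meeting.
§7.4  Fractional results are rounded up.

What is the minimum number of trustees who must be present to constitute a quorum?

1/3 of 13 = 4.33, rounded up to 5.

5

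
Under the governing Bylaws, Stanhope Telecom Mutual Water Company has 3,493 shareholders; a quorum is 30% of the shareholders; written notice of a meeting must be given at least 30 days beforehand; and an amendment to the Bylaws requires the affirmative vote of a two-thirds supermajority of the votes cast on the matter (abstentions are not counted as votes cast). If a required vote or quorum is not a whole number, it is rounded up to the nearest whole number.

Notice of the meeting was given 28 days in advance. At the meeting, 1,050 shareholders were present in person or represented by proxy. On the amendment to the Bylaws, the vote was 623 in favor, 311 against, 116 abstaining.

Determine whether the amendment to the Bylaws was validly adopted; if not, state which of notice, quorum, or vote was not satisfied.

Invalid — notice requirement not satisfied.

Notice: 28 days given; 30 required. Not satisfied.
Quorum: 30% of 3,493 = 1,047.90, rounded up to 1,048; 1,050 present. Satisfied.
Vote: requires two-thirds of the votes cast (1,050 − 116 abstaining = 934); 2/3 of 934 = 622.67, rounded up to 623, so 623 needed; 623 in favor. Satisfied.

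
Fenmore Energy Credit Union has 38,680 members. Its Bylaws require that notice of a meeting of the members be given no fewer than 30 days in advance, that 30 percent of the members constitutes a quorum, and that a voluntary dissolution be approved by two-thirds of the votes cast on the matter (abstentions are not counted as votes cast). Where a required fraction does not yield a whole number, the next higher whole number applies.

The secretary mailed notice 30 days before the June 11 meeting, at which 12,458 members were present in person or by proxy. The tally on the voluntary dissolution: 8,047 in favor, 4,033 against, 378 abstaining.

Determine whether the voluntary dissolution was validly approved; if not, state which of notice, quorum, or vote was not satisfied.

Invalid — vote requirement not satisfied.

Notice: 30 days given; 30 required. Satisfied.
Quorum: 30% of 38,680 = 11,604; 12,458 present. Satisfied.
Vote: requires two-thirds of the votes cast (12,458 − 378 abstaining = 12,080); 2/3 of 12080 = 8053.33, rounded up to 8054, so 8,054 needed; 8,047 in favor. Not satisfied.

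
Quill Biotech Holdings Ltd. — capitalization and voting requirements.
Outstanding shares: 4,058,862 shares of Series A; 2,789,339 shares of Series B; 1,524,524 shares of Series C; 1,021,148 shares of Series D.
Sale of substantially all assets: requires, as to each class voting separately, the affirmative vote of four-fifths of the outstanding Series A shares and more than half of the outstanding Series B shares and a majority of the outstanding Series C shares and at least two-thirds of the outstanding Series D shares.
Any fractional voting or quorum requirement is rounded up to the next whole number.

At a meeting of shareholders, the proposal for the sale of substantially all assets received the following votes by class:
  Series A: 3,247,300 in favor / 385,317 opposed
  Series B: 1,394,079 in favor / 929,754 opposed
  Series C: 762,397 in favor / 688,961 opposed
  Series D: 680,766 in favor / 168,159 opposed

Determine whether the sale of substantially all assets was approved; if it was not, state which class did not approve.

Series A: 4/5 of 4058862 = 3247089.60, rounded up to 3247090; 3,247,090 required, 3,247,300 in favor — approved.
Series B: a majority of 2789339 is 1394670; 1,394,670 required, 1,394,079 in favor — not approved.
Series C: a majority of 1524524 is 762263; 762,263 required, 762,397 in favor — approved.
Series D: 2/3 of 1021148 = 680765.33, rounded up to 680766; 680,766 required, 680,766 in favor — approved.

Not approved — the Series B shares did not give the required vote.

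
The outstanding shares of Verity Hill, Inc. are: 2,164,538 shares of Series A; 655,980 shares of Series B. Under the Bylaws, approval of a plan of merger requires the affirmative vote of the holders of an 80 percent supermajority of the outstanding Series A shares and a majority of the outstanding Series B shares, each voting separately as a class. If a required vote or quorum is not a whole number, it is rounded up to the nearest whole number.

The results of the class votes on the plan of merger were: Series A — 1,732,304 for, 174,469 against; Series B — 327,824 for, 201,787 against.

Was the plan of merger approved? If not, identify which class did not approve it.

Series A: 4/5 of 2164538 = 1731630.40, rounded up to 1731631; 1,731,631 required, 1,732,304 in favor — approved.
Series B: a majority of 655980 is 327991; 327,991 required, 327,824 in favor — not approved.

Not approved — the Series B shares did not give the required vote.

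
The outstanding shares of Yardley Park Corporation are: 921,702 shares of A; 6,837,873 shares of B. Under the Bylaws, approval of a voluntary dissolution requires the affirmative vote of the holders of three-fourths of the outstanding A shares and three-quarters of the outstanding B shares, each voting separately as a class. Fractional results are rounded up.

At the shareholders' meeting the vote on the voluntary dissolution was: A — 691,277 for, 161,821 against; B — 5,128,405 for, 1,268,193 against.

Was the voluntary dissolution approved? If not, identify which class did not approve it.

Approved — every class gave the required vote.

A: 3/4 of 921702 = 691276.50, rounded up to 691277; 691,277 required, 691,277 in favor — approved.
B: 3/4 of 6837873 = 5128404.75, rounded up to 5128405; 5,128,405 required, 5,128,405 in favor — approved.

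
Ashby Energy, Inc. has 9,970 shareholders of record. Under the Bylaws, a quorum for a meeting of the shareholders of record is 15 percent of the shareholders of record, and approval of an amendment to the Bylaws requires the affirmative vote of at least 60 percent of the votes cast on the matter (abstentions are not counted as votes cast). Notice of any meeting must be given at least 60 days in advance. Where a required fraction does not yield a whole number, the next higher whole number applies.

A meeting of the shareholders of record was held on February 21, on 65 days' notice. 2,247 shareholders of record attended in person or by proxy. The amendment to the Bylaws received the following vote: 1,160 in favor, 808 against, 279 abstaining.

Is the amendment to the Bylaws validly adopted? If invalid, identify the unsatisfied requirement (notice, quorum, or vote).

Invalid — vote requirement not satisfied.

Notice: 65 days given; 60 required. Satisfied.
Quorum: 15% of 9,970 = 1,495.50, rounded up to 1,496; 2,247 present. Satisfied.
Vote: requires three-fifths of the votes cast (2,247 − 279 abstaining = 1,968); 3/5 of 1968 = 1180.80, rounded up to 1181, so 1,181 needed; 1,160 in favor. Not satisfied.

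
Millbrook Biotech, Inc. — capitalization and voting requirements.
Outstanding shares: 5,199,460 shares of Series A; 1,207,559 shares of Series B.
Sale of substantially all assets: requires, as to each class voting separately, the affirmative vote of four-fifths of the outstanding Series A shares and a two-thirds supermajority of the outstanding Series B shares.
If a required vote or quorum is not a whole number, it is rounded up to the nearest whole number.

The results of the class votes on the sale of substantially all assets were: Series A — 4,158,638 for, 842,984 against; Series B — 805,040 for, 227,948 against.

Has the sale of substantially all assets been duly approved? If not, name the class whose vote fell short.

Not approved — the Series A shares did not give the required vote.

Series A: 4/5 of 5199460 = 4159568; 4,159,568 required, 4,158,638 in favor — not approved.
Series B: 2/3 of 1207559 = 805039.33, rounded up to 805040; 805,040 required, 805,040 in favor — approved.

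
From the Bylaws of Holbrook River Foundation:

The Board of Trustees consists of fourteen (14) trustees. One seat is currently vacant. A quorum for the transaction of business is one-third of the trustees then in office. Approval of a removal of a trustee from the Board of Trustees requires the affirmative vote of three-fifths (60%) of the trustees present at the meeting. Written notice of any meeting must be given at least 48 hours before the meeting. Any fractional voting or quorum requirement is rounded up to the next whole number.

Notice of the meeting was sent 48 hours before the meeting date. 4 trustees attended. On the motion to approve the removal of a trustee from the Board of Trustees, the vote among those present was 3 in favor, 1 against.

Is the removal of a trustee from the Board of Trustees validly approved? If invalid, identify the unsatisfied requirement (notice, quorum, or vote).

Notice: 48 hours given; 48 required (48 ≥ 48). Satisfied.
Quorum: 4 present; quorum is 5. Not satisfied.
Vote: the removal of a trustee from the Board of Trustees requires three-fifths of the trustees present (4). 3/5 of 4 = 2.40, rounded up to 3, so 3 affirmative votes are needed; 3 voted in favor. Satisfied. (Moot — without a quorum no business can be validly transacted.)

Invalid — quorum requirement not satisfied.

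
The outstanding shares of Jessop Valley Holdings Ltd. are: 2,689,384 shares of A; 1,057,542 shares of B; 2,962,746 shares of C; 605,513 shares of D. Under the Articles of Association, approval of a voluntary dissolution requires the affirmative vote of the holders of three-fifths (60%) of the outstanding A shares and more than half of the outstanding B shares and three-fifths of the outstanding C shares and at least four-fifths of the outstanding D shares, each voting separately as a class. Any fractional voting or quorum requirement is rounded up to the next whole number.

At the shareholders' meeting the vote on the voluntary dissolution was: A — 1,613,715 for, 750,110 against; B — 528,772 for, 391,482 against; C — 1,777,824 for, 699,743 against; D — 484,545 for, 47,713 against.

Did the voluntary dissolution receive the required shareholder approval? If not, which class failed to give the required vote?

Approved — every class gave the required vote.

A: 3/5 of 2689384 = 1613630.40, rounded up to 1613631; 1,613,631 required, 1,613,715 in favor — approved.
B: a majority of 1057542 is 528772; 528,772 required, 528,772 in favor — approved.
C: 3/5 of 2962746 = 1777647.60, rounded up to 1777648; 1,777,648 required, 1,777,824 in favor — approved.
D: 4/5 of 605513 = 484410.40, rounded up to 484411; 484,411 required, 484,545 in favor — approved.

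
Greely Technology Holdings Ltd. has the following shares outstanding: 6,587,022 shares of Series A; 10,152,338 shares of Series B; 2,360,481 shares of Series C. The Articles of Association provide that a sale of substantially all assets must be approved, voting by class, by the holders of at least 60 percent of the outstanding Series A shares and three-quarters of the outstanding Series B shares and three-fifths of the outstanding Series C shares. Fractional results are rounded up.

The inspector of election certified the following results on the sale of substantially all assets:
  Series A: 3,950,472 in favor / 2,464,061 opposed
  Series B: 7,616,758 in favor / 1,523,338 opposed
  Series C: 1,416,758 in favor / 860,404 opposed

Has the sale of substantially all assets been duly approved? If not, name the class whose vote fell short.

Not approved — the Series A shares did not give the required vote.

Series A: 3/5 of 6587022 = 3952213.20, rounded up to 3952214; 3,952,214 required, 3,950,472 in favor — not approved.
Series B: 3/4 of 10152338 = 7614253.50, rounded up to 7614254; 7,614,254 required, 7,616,758 in favor — approved.
Series C: 3/5 of 2360481 = 1416288.60, rounded up to 1416289; 1,416,289 required, 1,416,758 in favor — approved.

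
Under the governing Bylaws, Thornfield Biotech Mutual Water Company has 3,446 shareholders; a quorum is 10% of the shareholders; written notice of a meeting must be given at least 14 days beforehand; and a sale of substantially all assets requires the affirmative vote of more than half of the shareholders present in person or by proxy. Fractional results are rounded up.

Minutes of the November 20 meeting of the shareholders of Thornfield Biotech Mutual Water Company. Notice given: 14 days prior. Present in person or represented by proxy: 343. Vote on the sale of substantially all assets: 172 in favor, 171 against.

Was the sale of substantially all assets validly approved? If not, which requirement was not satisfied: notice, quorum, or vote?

Invalid — quorum requirement not satisfied.

Notice: 14 days given; 14 required. Satisfied.
Quorum: 10% of 3,446 = 344.60, rounded up to 345; 343 present. Not satisfied.
Vote: requires a majority of those present (343); a majority of 343 is 172, so 172 needed; 172 in favor. Satisfied.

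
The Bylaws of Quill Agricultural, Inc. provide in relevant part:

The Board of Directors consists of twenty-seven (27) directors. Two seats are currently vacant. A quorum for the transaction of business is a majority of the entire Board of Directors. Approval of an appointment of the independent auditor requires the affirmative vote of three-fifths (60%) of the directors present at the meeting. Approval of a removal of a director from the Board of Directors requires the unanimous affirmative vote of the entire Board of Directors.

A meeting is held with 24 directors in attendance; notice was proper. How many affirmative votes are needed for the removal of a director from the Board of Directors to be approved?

The removal of a director from the Board of Directors requires the unanimous vote of the entire Board of Directors (27).
Unanimous means all 27.
(Only 24 can vote, so the removal of a director from the Board of Directors cannot pass at this meeting, but the required vote is still 27.)

27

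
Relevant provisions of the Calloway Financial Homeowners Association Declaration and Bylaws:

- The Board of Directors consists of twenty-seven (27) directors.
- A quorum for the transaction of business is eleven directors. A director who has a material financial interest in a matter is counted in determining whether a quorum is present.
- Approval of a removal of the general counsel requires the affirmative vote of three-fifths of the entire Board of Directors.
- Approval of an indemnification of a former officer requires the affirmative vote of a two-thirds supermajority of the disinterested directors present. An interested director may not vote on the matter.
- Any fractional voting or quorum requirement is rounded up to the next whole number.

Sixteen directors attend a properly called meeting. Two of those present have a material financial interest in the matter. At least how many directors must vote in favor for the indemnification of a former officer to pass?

The indemnification of a former officer requires two-thirds of the disinterested directors present (16 − 2 = 14).
2/3 of 14 = 9.33, rounded up to 10.

10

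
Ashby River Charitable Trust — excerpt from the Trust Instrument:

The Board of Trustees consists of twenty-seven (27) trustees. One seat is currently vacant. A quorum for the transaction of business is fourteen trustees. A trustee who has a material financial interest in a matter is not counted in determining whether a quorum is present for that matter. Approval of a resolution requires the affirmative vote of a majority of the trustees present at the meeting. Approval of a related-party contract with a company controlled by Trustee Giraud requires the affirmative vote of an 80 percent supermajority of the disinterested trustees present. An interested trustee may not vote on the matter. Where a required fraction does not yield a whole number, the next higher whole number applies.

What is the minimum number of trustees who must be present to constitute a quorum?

14

The quorum is fixed at 14.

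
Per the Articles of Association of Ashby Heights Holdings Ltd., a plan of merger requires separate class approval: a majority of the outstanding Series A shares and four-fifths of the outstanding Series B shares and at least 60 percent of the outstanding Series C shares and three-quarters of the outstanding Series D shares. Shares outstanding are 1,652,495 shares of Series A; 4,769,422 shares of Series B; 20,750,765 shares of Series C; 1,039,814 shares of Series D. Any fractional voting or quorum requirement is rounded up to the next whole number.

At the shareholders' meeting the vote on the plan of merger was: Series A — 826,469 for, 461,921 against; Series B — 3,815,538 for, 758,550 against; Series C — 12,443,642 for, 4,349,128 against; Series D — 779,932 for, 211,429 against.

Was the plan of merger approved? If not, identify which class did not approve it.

Series A: a majority of 1652495 is 826248; 826,248 required, 826,469 in favor — approved.
Series B: 4/5 of 4769422 = 3815537.60, rounded up to 3815538; 3,815,538 required, 3,815,538 in favor — approved.
Series C: 3/5 of 20750765 = 12450459; 12,450,459 required, 12,443,642 in favor — not approved.
Series D: 3/4 of 1039814 = 779860.50, rounded up to 779861; 779,861 required, 779,932 in favor — approved.

Not approved — the Series C shares did not give the required vote.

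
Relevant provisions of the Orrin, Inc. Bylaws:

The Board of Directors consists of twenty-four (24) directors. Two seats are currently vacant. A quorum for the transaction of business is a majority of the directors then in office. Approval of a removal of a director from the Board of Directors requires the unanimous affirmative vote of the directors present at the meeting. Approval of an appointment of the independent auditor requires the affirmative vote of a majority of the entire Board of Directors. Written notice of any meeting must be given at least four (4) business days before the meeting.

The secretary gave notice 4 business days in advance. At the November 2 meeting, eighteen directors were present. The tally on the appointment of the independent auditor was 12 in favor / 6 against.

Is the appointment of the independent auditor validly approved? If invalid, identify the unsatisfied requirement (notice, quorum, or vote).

Invalid — vote requirement not satisfied.

Notice: 4 business days given; 4 required (4 ≥ 4). Satisfied.
Quorum: 18 present; quorum is 12. Satisfied.
Vote: the appointment of the independent auditor requires a majority of the entire Board of Directors (24). A majority of 24 is 13, so 13 affirmative votes are needed; 12 voted in favor. Not satisfied.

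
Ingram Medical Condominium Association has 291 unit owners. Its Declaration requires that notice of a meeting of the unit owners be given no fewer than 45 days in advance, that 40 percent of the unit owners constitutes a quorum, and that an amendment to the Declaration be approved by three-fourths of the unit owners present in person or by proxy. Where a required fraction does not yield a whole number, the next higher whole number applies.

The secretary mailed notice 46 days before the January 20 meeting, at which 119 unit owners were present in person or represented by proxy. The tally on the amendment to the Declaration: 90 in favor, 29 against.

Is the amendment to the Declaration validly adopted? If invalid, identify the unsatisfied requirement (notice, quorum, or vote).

Notice: 46 days given; 45 required. Satisfied.
Quorum: 40% of 291 = 116.40, rounded up to 117; 119 present. Satisfied.
Vote: requires three-fourths of those present (119); 3/4 of 119 = 89.25, rounded up to 90, so 90 needed; 90 in favor. Satisfied.

Valid — all requirements satisfied.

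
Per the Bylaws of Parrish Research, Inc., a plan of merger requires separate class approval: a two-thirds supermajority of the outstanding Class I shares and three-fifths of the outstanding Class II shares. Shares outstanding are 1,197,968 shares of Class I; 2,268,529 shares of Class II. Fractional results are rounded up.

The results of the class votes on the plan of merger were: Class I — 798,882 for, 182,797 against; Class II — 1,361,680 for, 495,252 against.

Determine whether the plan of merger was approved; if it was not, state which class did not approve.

Class I: 2/3 of 1197968 = 798645.33, rounded up to 798646; 798,646 required, 798,882 in favor — approved.
Class II: 3/5 of 2268529 = 1361117.40, rounded up to 1361118; 1,361,118 required, 1,361,680 in favor — approved.

Approved — every class gave the required vote.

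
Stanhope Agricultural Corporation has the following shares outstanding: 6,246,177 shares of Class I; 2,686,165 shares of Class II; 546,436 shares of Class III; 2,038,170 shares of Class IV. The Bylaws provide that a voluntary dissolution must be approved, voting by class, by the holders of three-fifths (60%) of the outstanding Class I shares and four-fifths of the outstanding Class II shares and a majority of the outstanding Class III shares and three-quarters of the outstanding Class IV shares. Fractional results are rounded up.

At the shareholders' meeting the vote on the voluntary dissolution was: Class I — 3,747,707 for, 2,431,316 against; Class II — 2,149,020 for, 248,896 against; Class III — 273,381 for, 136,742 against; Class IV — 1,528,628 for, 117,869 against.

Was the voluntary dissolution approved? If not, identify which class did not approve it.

Class I: 3/5 of 6246177 = 3747706.20, rounded up to 3747707; 3,747,707 required, 3,747,707 in favor — approved.
Class II: 4/5 of 2686165 = 2148932; 2,148,932 required, 2,149,020 in favor — approved.
Class III: a majority of 546436 is 273219; 273,219 required, 273,381 in favor — approved.
Class IV: 3/4 of 2038170 = 1528627.50, rounded up to 1528628; 1,528,628 required, 1,528,628 in favor — approved.

Approved — every class gave the required vote.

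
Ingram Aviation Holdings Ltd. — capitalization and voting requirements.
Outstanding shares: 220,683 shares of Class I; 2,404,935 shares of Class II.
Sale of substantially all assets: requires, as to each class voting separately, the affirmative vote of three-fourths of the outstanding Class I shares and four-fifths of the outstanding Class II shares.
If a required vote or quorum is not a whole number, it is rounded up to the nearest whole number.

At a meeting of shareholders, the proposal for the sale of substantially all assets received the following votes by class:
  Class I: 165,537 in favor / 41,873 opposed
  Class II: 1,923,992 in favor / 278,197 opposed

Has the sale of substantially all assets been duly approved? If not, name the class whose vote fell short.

Approved — every class gave the required vote.

Class I: 3/4 of 220683 = 165512.25, rounded up to 165513; 165,513 required, 165,537 in favor — approved.
Class II: 4/5 of 2404935 = 1923948; 1,923,948 required, 1,923,992 in favor — approved.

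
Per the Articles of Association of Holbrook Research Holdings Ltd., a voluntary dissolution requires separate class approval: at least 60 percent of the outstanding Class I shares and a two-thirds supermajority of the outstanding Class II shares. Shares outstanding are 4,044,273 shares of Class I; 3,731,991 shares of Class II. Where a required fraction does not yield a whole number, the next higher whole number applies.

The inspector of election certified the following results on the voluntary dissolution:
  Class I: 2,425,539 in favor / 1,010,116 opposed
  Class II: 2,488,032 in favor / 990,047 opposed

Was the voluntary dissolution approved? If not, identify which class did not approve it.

Not approved — the Class I shares did not give the required vote.

Class I: 3/5 of 4044273 = 2426563.80, rounded up to 2426564; 2,426,564 required, 2,425,539 in favor — not approved.
Class II: 2/3 of 3731991 = 2487994; 2,487,994 required, 2,488,032 in favor — approved.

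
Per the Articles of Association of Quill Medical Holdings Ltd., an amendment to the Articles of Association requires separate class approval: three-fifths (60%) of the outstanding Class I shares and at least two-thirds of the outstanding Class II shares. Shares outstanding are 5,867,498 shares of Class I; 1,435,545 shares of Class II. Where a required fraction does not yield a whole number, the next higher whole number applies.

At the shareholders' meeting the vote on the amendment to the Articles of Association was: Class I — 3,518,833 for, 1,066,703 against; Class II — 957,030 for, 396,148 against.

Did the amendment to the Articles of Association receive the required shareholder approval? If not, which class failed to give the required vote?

Not approved — the Class I shares did not give the required vote.

Class I: 3/5 of 5867498 = 3520498.80, rounded up to 3520499; 3,520,499 required, 3,518,833 in favor — not approved.
Class II: 2/3 of 1435545 = 957030; 957,030 required, 957,030 in favor — approved.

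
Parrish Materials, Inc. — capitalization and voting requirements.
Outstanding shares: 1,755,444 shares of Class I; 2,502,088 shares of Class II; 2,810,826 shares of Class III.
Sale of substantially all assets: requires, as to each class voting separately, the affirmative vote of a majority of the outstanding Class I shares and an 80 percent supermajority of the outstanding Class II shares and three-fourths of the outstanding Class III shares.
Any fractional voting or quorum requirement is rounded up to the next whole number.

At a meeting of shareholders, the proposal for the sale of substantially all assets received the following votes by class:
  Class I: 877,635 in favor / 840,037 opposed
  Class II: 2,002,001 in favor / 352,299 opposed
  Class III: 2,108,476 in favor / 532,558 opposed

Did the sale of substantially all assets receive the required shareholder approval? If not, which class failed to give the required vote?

Not approved — the Class I shares did not give the required vote.

Class I: a majority of 1755444 is 877723; 877,723 required, 877,635 in favor — not approved.
Class II: 4/5 of 2502088 = 2001670.40, rounded up to 2001671; 2,001,671 required, 2,002,001 in favor — approved.
Class III: 3/4 of 2810826 = 2108119.50, rounded up to 2108120; 2,108,120 required, 2,108,476 in favor — approved.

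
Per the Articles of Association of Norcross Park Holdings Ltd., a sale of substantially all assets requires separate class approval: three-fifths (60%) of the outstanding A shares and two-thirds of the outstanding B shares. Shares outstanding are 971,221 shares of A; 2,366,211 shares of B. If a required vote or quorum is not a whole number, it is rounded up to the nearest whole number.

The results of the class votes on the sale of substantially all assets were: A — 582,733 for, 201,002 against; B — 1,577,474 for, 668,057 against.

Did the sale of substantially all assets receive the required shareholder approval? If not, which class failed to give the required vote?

A: 3/5 of 971221 = 582732.60, rounded up to 582733; 582,733 required, 582,733 in favor — approved.
B: 2/3 of 2366211 = 1577474; 1,577,474 required, 1,577,474 in favor — approved.

Approved — every class gave the required vote.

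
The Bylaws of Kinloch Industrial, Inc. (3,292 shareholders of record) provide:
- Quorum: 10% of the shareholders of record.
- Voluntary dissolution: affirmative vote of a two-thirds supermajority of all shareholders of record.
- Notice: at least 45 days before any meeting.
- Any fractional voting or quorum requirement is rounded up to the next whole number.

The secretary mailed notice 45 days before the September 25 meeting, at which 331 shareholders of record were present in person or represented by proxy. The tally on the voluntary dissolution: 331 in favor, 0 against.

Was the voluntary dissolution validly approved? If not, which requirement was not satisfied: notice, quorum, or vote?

Invalid — vote requirement not satisfied.

Notice: 45 days given; 45 required. Satisfied.
Quorum: 10% of 3,292 = 329.20, rounded up to 330; 331 present. Satisfied.
Vote: requires two-thirds of all shareholders of record (3,292); 2/3 of 3292 = 2194.67, rounded up to 2195, so 2,195 needed; 331 in favor. Not satisfied.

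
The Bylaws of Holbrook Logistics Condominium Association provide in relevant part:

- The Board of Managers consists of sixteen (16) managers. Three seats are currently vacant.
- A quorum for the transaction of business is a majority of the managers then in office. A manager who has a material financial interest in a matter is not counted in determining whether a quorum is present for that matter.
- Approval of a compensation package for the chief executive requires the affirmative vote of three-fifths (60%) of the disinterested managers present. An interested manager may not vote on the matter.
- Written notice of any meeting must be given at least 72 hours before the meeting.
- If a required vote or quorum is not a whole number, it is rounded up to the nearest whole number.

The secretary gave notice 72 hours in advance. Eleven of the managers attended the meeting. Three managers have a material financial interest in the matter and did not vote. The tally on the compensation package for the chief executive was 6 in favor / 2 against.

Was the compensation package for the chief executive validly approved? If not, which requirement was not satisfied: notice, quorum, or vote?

Valid — all requirements satisfied.

Notice: 72 hours given; 72 required (72 ≥ 72). Satisfied.
Quorum: 11 present, but the 3 interested managers do not count, leaving 8. Quorum is 7. Satisfied.
Vote: the compensation package for the chief executive requires three-fifths of the disinterested managers present (11 − 3 = 8). 3/5 of 8 = 4.80, rounded up to 5, so 5 affirmative votes are needed; 6 voted in favor. Satisfied.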